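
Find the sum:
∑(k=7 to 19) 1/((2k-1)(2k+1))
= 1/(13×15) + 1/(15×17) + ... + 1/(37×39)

Partial fractions: 1/((2k-1)(2k+1)) = (1/2)[1/(2k-1) - 1/(2k+1)]
The series telescopes:
= (1/2)[1/13 - 1/39]
= 1/39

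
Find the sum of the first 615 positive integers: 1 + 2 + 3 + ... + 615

Formula: ∑k = n(n+1)/2
= 615×616/2
= 378840/2
= 189420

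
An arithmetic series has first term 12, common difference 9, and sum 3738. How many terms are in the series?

Using S = n/2 × [2a + (n-1)d]
3738 = n/2 × [2(12) + (n-1)(9)]
3738 = n/2 × [24 + 9n - 9]
7476 = n × [15 + 9n]
9n² + (15)n - 7476 = 0
Discriminant: Δ = (15)² - 4(9)(-7476) = 225 + 269136 = 269361
√Δ = 519
n = [-(15) + √Δ] / (2·9) = (-15 + 519) / 18 = 504 / 18 = 28
(The negative root is discarded since n must be a positive integer.)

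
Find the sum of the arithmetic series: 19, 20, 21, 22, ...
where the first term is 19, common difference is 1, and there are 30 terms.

Sₙ = n/2 × (first + last)
Last term = a + (n-1)d = 19 + (30-1)×1 = 48
S_30 = 30/2 × (19 + 48)
S_30 = 30/2 × 67 = 1005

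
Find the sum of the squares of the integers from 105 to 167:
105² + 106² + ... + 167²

Use ∑_{k=1}^{n} k² = n(n+1)(2n+1)/6, then subtract the first 104 terms.
∑_{k=1}^{167} k² = 167×168×335/6 = 1566460
∑_{k=1}^{104} k² = 104×105×209/6 = 380380
∑_{k=105}^{167} k² = 1566460 - 380380 = 1186080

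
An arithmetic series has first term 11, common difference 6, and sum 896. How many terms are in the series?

Using S = n/2 × [2a + (n-1)d]
896 = n/2 × [2(11) + (n-1)(6)]
896 = n/2 × [22 + 6n - 6]
1792 = n × [16 + 6n]
6n² + (16)n - 1792 = 0
Discriminant: Δ = (16)² - 4(6)(-1792) = 256 + 43008 = 43264
√Δ = 208
n = [-(16) + √Δ] / (2·6) = (-16 + 208) / 12 = 192 / 12 = 16
(The negative root is discarded since n must be a positive integer.)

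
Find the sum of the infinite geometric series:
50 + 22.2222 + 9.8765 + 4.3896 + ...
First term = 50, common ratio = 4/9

For |r| < 1, S = a / (1 - r)
S = 50 / (1 - (4/9))
S = 50 / (5/9)
S = 90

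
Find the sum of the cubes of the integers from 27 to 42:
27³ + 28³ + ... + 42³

Use ∑_{k=1}^{n} k³ = [n(n+1)/2]², then subtract the first 26 terms.
∑_{k=1}^{42} k³ = [42×43/2]² = 903² = 815409
∑_{k=1}^{26} k³ = [26×27/2]² = 351² = 123201
∑_{k=27}^{42} k³ = 815409 - 123201 = 692208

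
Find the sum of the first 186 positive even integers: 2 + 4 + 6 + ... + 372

Sum of first n even numbers = n(n+1)
= 186×187
= 34782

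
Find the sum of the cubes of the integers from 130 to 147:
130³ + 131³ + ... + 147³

Use ∑_{k=1}^{n} k³ = [n(n+1)/2]², then subtract the first 129 terms.
∑_{k=1}^{147} k³ = [147×148/2]² = 10878² = 118330884
∑_{k=1}^{129} k³ = [129×130/2]² = 8385² = 70308225
∑_{k=130}^{147} k³ = 118330884 - 70308225 = 48022659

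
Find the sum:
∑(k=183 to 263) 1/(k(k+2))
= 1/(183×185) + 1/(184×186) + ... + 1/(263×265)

Partial fractions: 1/(k(k+2)) = (1/2)[1/k - 1/(k+2)]
Telescoping leaves the first two and last two terms:
= (1/2)[1/183 + 1/184 - 1/264 - 1/265]
= 54603/32717960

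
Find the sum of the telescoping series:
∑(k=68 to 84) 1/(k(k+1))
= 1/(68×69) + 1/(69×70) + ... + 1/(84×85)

Partial fractions: 1/(k(k+1)) = 1/k - 1/(k+1)
The series telescopes:
= (1/68 - 1/69) + (1/69 - 1/70) + ... + (1/84 - 1/85)
= 1/68 - 1/85
= 1/340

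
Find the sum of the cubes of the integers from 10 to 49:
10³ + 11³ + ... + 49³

Use ∑_{k=1}^{n} k³ = [n(n+1)/2]², then subtract the first 9 terms.
∑_{k=1}^{49} k³ = [49×50/2]² = 1225² = 1500625
∑_{k=1}^{9} k³ = [9×10/2]² = 45² = 2025
∑_{k=10}^{49} k³ = 1500625 - 2025 = 1498600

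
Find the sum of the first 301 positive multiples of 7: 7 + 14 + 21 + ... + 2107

Factor out 7: = 7(1 + 2 + ... + 301) = 7 × n(n+1)/2
= 7 × 301×302/2
= 7 × 45451
= 318157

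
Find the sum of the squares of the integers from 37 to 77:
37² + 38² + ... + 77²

Use ∑_{k=1}^{n} k² = n(n+1)(2n+1)/6, then subtract the first 36 terms.
∑_{k=1}^{77} k² = 77×78×155/6 = 155155
∑_{k=1}^{36} k² = 36×37×73/6 = 16206
∑_{k=37}^{77} k² = 155155 - 16206 = 138949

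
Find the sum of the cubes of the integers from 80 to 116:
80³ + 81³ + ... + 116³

Use ∑_{k=1}^{n} k³ = [n(n+1)/2]², then subtract the first 79 terms.
∑_{k=1}^{116} k³ = [116×117/2]² = 6786² = 46049796
∑_{k=1}^{79} k³ = [79×80/2]² = 3160² = 9985600
∑_{k=80}^{116} k³ = 46049796 - 9985600 = 36064196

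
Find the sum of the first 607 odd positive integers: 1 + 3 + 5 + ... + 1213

Sum of first n odd numbers = n²
= 607²
= 368449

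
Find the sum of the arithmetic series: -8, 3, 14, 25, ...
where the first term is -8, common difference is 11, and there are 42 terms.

Sₙ = n/2 × (first + last)
Last term = a + (n-1)d = -8 + (42-1)×11 = 443
S_42 = 42/2 × (-8 + 443)
S_42 = 42/2 × 435 = 9135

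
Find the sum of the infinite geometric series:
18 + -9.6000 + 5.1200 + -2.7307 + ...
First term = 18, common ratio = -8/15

For |r| < 1, S = a / (1 - r)
S = 18 / (1 - (-8/15))
S = 18 / (23/15)
S = 270/23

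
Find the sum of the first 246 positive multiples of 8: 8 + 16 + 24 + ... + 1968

Factor out 8: = 8(1 + 2 + ... + 246) = 8 × n(n+1)/2
= 8 × 246×247/2
= 8 × 30381
= 243048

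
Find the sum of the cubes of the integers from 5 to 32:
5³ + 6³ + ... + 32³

Use ∑_{k=1}^{n} k³ = [n(n+1)/2]², then subtract the first 4 terms.
∑_{k=1}^{32} k³ = [32×33/2]² = 528² = 278784
∑_{k=1}^{4} k³ = [4×5/2]² = 10² = 100
∑_{k=5}^{32} k³ = 278784 - 100 = 278684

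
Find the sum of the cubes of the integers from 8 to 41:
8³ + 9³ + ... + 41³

Use ∑_{k=1}^{n} k³ = [n(n+1)/2]², then subtract the first 7 terms.
∑_{k=1}^{41} k³ = [41×42/2]² = 861² = 741321
∑_{k=1}^{7} k³ = [7×8/2]² = 28² = 784
∑_{k=8}^{41} k³ = 741321 - 784 = 740537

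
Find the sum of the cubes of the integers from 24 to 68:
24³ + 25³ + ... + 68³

Use ∑_{k=1}^{n} k³ = [n(n+1)/2]², then subtract the first 23 terms.
∑_{k=1}^{68} k³ = [68×69/2]² = 2346² = 5503716
∑_{k=1}^{23} k³ = [23×24/2]² = 276² = 76176
∑_{k=24}^{68} k³ = 5503716 - 76176 = 5427540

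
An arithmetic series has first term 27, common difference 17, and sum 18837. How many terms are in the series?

Using S = n/2 × [2a + (n-1)d]
18837 = n/2 × [2(27) + (n-1)(17)]
18837 = n/2 × [54 + 17n - 17]
37674 = n × [37 + 17n]
17n² + (37)n - 37674 = 0
Discriminant: Δ = (37)² - 4(17)(-37674) = 1369 + 2561832 = 2563201
√Δ = 1601
n = [-(37) + √Δ] / (2·17) = (-37 + 1601) / 34 = 1564 / 34 = 46
(The negative root is discarded since n must be a positive integer.)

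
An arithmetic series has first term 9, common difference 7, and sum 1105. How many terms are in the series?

Using S = n/2 × [2a + (n-1)d]
1105 = n/2 × [2(9) + (n-1)(7)]
1105 = n/2 × [18 + 7n - 7]
2210 = n × [11 + 7n]
7n² + (11)n - 2210 = 0
Discriminant: Δ = (11)² - 4(7)(-2210) = 121 + 61880 = 62001
√Δ = 249
n = [-(11) + √Δ] / (2·7) = (-11 + 249) / 14 = 238 / 14 = 17
(The negative root is discarded since n must be a positive integer.)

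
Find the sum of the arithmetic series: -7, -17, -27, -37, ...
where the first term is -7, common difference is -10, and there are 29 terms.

Sₙ = n/2 × (first + last)
Last term = a + (n-1)d = -7 + (29-1)×(-10) = -287
S_29 = 29/2 × (-7 + (-287))
S_29 = 29/2 × (-294) = -4263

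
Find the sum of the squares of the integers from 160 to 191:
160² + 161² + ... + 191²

Use ∑_{k=1}^{n} k² = n(n+1)(2n+1)/6, then subtract the first 159 terms.
∑_{k=1}^{191} k² = 191×192×383/6 = 2340896
∑_{k=1}^{159} k² = 159×160×319/6 = 1352560
∑_{k=160}^{191} k² = 2340896 - 1352560 = 988336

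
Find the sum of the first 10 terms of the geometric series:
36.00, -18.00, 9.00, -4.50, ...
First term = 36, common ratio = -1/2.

Sₙ = a(1 - rⁿ) / (1 - r)
S_10 = 36(1 - (-1/2)^10) / (1 - (-1/2))
S_10 = 36(1 - (1/1024)) / (3/2)
S_10 = 3069/128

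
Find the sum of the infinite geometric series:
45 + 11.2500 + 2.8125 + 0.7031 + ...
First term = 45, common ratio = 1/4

For |r| < 1, S = a / (1 - r)
S = 45 / (1 - (1/4))
S = 45 / (3/4)
S = 60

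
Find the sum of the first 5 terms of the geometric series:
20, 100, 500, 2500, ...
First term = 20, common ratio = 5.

Sₙ = a(1 - rⁿ) / (1 - r)
S_5 = 20(1 - 5^5) / (1 - 5)
S_5 = 20(1 - 3125) / (-4)
S_5 = 15620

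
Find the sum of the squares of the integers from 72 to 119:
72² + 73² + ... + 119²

Use ∑_{k=1}^{n} k² = n(n+1)(2n+1)/6, then subtract the first 71 terms.
∑_{k=1}^{119} k² = 119×120×239/6 = 568820
∑_{k=1}^{71} k² = 71×72×143/6 = 121836
∑_{k=72}^{119} k² = 568820 - 121836 = 446984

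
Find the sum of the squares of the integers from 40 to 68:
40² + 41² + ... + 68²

Use ∑_{k=1}^{n} k² = n(n+1)(2n+1)/6, then subtract the first 39 terms.
∑_{k=1}^{68} k² = 68×69×137/6 = 107134
∑_{k=1}^{39} k² = 39×40×79/6 = 20540
∑_{k=40}^{68} k² = 107134 - 20540 = 86594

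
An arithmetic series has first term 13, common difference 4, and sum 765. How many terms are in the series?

Using S = n/2 × [2a + (n-1)d]
765 = n/2 × [2(13) + (n-1)(4)]
765 = n/2 × [26 + 4n - 4]
1530 = n × [22 + 4n]
4n² + (22)n - 1530 = 0
Discriminant: Δ = (22)² - 4(4)(-1530) = 484 + 24480 = 24964
√Δ = 158
n = [-(22) + √Δ] / (2·4) = (-22 + 158) / 8 = 136 / 8 = 17
(The negative root is discarded since n must be a positive integer.)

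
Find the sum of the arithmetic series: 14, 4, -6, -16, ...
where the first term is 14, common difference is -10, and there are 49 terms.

Sₙ = n/2 × (first + last)
Last term = a + (n-1)d = 14 + (49-1)×(-10) = -466
S_49 = 49/2 × (14 + (-466))
S_49 = 49/2 × (-452) = -11074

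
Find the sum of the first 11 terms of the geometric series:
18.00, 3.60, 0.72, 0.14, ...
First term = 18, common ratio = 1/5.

Sₙ = a(1 - rⁿ) / (1 - r)
S_11 = 18(1 - (1/5)^11) / (1 - (1/5))
S_11 = 18(1 - (1/48828125)) / (4/5)
S_11 = 219726558/9765625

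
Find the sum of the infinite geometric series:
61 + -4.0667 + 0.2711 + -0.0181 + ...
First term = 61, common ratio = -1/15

For |r| < 1, S = a / (1 - r)
S = 61 / (1 - (-1/15))
S = 61 / (16/15)
S = 915/16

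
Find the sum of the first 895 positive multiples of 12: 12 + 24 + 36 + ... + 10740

Factor out 12: = 12(1 + 2 + ... + 895) = 12 × n(n+1)/2
= 12 × 895×896/2
= 12 × 400960
= 4811520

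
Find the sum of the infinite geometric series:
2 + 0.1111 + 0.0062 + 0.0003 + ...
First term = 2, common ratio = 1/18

For |r| < 1, S = a / (1 - r)
S = 2 / (1 - (1/18))
S = 2 / (17/18)
S = 36/17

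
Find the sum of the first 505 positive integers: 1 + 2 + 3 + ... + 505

Formula: ∑k = n(n+1)/2
= 505×506/2
= 255530/2
= 127765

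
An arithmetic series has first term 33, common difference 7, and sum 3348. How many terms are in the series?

Using S = n/2 × [2a + (n-1)d]
3348 = n/2 × [2(33) + (n-1)(7)]
3348 = n/2 × [66 + 7n - 7]
6696 = n × [59 + 7n]
7n² + (59)n - 6696 = 0
Discriminant: Δ = (59)² - 4(7)(-6696) = 3481 + 187488 = 190969
√Δ = 437
n = [-(59) + √Δ] / (2·7) = (-59 + 437) / 14 = 378 / 14 = 27
(The negative root is discarded since n must be a positive integer.)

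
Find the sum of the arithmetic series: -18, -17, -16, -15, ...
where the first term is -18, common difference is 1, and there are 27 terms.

Sₙ = n/2 × (first + last)
Last term = a + (n-1)d = -18 + (27-1)×1 = 8
S_27 = 27/2 × (-18 + 8)
S_27 = 27/2 × (-10) = -135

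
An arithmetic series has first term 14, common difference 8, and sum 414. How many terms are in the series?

Using S = n/2 × [2a + (n-1)d]
414 = n/2 × [2(14) + (n-1)(8)]
414 = n/2 × [28 + 8n - 8]
828 = n × [20 + 8n]
8n² + (20)n - 828 = 0
Discriminant: Δ = (20)² - 4(8)(-828) = 400 + 26496 = 26896
√Δ = 164
n = [-(20) + √Δ] / (2·8) = (-20 + 164) / 16 = 144 / 16 = 9
(The negative root is discarded since n must be a positive integer.)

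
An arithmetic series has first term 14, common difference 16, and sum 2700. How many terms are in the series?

Using S = n/2 × [2a + (n-1)d]
2700 = n/2 × [2(14) + (n-1)(16)]
2700 = n/2 × [28 + 16n - 16]
5400 = n × [12 + 16n]
16n² + (12)n - 5400 = 0
Discriminant: Δ = (12)² - 4(16)(-5400) = 144 + 345600 = 345744
√Δ = 588
n = [-(12) + √Δ] / (2·16) = (-12 + 588) / 32 = 576 / 32 = 18
(The negative root is discarded since n must be a positive integer.)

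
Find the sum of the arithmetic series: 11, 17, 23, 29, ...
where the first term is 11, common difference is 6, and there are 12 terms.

Sₙ = n/2 × (first + last)
Last term = a + (n-1)d = 11 + (12-1)×6 = 77
S_12 = 12/2 × (11 + 77)
S_12 = 12/2 × 88 = 528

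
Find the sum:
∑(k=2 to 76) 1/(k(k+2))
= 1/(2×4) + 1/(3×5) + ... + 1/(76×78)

Partial fractions: 1/(k(k+2)) = (1/2)[1/k - 1/(k+2)]
Telescoping leaves the first two and last two terms:
= (1/2)[1/2 + 1/3 - 1/77 - 1/78]
= 2425/6006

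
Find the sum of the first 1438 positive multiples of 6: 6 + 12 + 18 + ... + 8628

Factor out 6: = 6(1 + 2 + ... + 1438) = 6 × n(n+1)/2
= 6 × 1438×1439/2
= 6 × 1034641
= 6207846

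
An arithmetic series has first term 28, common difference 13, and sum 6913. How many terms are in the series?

Using S = n/2 × [2a + (n-1)d]
6913 = n/2 × [2(28) + (n-1)(13)]
6913 = n/2 × [56 + 13n - 13]
13826 = n × [43 + 13n]
13n² + (43)n - 13826 = 0
Discriminant: Δ = (43)² - 4(13)(-13826) = 1849 + 718952 = 720801
√Δ = 849
n = [-(43) + √Δ] / (2·13) = (-43 + 849) / 26 = 806 / 26 = 31
(The negative root is discarded since n must be a positive integer.)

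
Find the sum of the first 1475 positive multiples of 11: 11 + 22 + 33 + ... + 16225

Factor out 11: = 11(1 + 2 + ... + 1475) = 11 × n(n+1)/2
= 11 × 1475×1476/2
= 11 × 1088550
= 11974050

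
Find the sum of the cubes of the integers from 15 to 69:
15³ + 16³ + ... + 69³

Use ∑_{k=1}^{n} k³ = [n(n+1)/2]², then subtract the first 14 terms.
∑_{k=1}^{69} k³ = [69×70/2]² = 2415² = 5832225
∑_{k=1}^{14} k³ = [14×15/2]² = 105² = 11025
∑_{k=15}^{69} k³ = 5832225 - 11025 = 5821200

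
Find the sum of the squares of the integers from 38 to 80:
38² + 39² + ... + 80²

Use ∑_{k=1}^{n} k² = n(n+1)(2n+1)/6, then subtract the first 37 terms.
∑_{k=1}^{80} k² = 80×81×161/6 = 173880
∑_{k=1}^{37} k² = 37×38×75/6 = 17575
∑_{k=38}^{80} k² = 173880 - 17575 = 156305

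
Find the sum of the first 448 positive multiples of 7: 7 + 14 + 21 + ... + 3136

Factor out 7: = 7(1 + 2 + ... + 448) = 7 × n(n+1)/2
= 7 × 448×449/2
= 7 × 100576
= 704032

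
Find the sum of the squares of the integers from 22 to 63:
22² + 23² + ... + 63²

Use ∑_{k=1}^{n} k² = n(n+1)(2n+1)/6, then subtract the first 21 terms.
∑_{k=1}^{63} k² = 63×64×127/6 = 85344
∑_{k=1}^{21} k² = 21×22×43/6 = 3311
∑_{k=22}^{63} k² = 85344 - 3311 = 82033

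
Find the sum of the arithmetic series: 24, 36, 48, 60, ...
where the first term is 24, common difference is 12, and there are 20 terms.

Sₙ = n/2 × (first + last)
Last term = a + (n-1)d = 24 + (20-1)×12 = 252
S_20 = 20/2 × (24 + 252)
S_20 = 20/2 × 276 = 2760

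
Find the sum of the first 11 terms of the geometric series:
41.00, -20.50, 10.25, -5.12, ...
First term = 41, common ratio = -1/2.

Sₙ = a(1 - rⁿ) / (1 - r)
S_11 = 41(1 - (-1/2)^11) / (1 - (-1/2))
S_11 = 41(1 - (-1/2048)) / (3/2)
S_11 = 28003/1024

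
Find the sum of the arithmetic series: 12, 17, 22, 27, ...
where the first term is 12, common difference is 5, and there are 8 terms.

Sₙ = n/2 × (first + last)
Last term = a + (n-1)d = 12 + (8-1)×5 = 47
S_8 = 8/2 × (12 + 47)
S_8 = 8/2 × 59 = 236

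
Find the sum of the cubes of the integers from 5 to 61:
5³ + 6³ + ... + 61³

Use ∑_{k=1}^{n} k³ = [n(n+1)/2]², then subtract the first 4 terms.
∑_{k=1}^{61} k³ = [61×62/2]² = 1891² = 3575881
∑_{k=1}^{4} k³ = [4×5/2]² = 10² = 100
∑_{k=5}^{61} k³ = 3575881 - 100 = 3575781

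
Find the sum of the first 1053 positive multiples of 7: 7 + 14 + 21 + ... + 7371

Factor out 7: = 7(1 + 2 + ... + 1053) = 7 × n(n+1)/2
= 7 × 1053×1054/2
= 7 × 554931
= 3884517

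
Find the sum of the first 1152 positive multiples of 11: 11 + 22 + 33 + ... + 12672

Factor out 11: = 11(1 + 2 + ... + 1152) = 11 × n(n+1)/2
= 11 × 1152×1153/2
= 11 × 664128
= 7305408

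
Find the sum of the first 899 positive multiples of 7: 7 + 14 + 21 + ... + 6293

Factor out 7: = 7(1 + 2 + ... + 899) = 7 × n(n+1)/2
= 7 × 899×900/2
= 7 × 404550
= 2831850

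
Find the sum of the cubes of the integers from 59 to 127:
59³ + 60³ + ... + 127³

Use ∑_{k=1}^{n} k³ = [n(n+1)/2]², then subtract the first 58 terms.
∑_{k=1}^{127} k³ = [127×128/2]² = 8128² = 66064384
∑_{k=1}^{58} k³ = [58×59/2]² = 1711² = 2927521
∑_{k=59}^{127} k³ = 66064384 - 2927521 = 63136863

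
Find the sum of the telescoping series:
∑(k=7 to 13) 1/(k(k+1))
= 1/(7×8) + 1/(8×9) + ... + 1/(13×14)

Partial fractions: 1/(k(k+1)) = 1/k - 1/(k+1)
The series telescopes:
= (1/7 - 1/8) + (1/8 - 1/9) + ... + (1/13 - 1/14)
= 1/7 - 1/14
= 1/14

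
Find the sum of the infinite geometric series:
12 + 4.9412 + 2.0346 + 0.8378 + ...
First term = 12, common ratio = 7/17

For |r| < 1, S = a / (1 - r)
S = 12 / (1 - (7/17))
S = 12 / (10/17)
S = 102/5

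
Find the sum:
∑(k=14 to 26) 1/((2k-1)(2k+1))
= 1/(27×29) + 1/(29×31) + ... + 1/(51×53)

Partial fractions: 1/((2k-1)(2k+1)) = (1/2)[1/(2k-1) - 1/(2k+1)]
The series telescopes:
= (1/2)[1/27 - 1/53]
= 13/1431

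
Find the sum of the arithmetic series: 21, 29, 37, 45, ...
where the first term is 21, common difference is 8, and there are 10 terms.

Sₙ = n/2 × (first + last)
Last term = a + (n-1)d = 21 + (10-1)×8 = 93
S_10 = 10/2 × (21 + 93)
S_10 = 10/2 × 114 = 570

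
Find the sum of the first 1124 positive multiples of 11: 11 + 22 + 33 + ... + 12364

Factor out 11: = 11(1 + 2 + ... + 1124) = 11 × n(n+1)/2
= 11 × 1124×1125/2
= 11 × 632250
= 6954750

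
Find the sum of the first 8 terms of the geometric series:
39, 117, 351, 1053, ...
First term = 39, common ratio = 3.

Sₙ = a(1 - rⁿ) / (1 - r)
S_8 = 39(1 - 3^8) / (1 - 3)
S_8 = 39(1 - 6561) / (-2)
S_8 = 127920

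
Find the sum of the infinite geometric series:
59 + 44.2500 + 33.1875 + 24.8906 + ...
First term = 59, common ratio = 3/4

For |r| < 1, S = a / (1 - r)
S = 59 / (1 - (3/4))
S = 59 / (1/4)
S = 236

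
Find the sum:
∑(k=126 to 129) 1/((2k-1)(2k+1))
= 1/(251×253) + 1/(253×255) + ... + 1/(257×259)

Partial fractions: 1/((2k-1)(2k+1)) = (1/2)[1/(2k-1) - 1/(2k+1)]
The series telescopes:
= (1/2)[1/251 - 1/259]
= 4/65009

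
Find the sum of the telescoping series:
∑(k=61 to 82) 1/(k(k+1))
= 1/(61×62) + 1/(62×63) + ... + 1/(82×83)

Partial fractions: 1/(k(k+1)) = 1/k - 1/(k+1)
The series telescopes:
= (1/61 - 1/62) + (1/62 - 1/63) + ... + (1/82 - 1/83)
= 1/61 - 1/83
= 22/5063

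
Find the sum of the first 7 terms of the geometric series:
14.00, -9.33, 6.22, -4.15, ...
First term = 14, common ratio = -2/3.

Sₙ = a(1 - rⁿ) / (1 - r)
S_7 = 14(1 - (-2/3)^7) / (1 - (-2/3))
S_7 = 14(1 - (-128/2187)) / (5/3)
S_7 = 6482/729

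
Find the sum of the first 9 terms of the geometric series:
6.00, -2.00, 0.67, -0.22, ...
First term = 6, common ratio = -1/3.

Sₙ = a(1 - rⁿ) / (1 - r)
S_9 = 6(1 - (-1/3)^9) / (1 - (-1/3))
S_9 = 6(1 - (-1/19683)) / (4/3)
S_9 = 9842/2187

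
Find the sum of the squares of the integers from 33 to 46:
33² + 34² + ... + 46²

Use ∑_{k=1}^{n} k² = n(n+1)(2n+1)/6, then subtract the first 32 terms.
∑_{k=1}^{46} k² = 46×47×93/6 = 33511
∑_{k=1}^{32} k² = 32×33×65/6 = 11440
∑_{k=33}^{46} k² = 33511 - 11440 = 22071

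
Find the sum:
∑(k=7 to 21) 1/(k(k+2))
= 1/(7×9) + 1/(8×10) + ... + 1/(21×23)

Partial fractions: 1/(k(k+2)) = (1/2)[1/k - 1/(k+2)]
Telescoping leaves the first two and last two terms:
= (1/2)[1/7 + 1/8 - 1/22 - 1/23]
= 2535/28336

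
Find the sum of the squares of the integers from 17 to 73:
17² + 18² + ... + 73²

Use ∑_{k=1}^{n} k² = n(n+1)(2n+1)/6, then subtract the first 16 terms.
∑_{k=1}^{73} k² = 73×74×147/6 = 132349
∑_{k=1}^{16} k² = 16×17×33/6 = 1496
∑_{k=17}^{73} k² = 132349 - 1496 = 130853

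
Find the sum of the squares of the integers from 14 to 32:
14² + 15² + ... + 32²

Use ∑_{k=1}^{n} k² = n(n+1)(2n+1)/6, then subtract the first 13 terms.
∑_{k=1}^{32} k² = 32×33×65/6 = 11440
∑_{k=1}^{13} k² = 13×14×27/6 = 819
∑_{k=14}^{32} k² = 11440 - 819 = 10621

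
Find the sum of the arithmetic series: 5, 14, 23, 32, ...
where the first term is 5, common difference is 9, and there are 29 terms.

Sₙ = n/2 × (first + last)
Last term = a + (n-1)d = 5 + (29-1)×9 = 257
S_29 = 29/2 × (5 + 257)
S_29 = 29/2 × 262 = 3799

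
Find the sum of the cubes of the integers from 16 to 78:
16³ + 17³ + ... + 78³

Use ∑_{k=1}^{n} k³ = [n(n+1)/2]², then subtract the first 15 terms.
∑_{k=1}^{78} k³ = [78×79/2]² = 3081² = 9492561
∑_{k=1}^{15} k³ = [15×16/2]² = 120² = 14400
∑_{k=16}^{78} k³ = 9492561 - 14400 = 9478161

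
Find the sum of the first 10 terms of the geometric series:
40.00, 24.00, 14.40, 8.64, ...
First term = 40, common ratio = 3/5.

Sₙ = a(1 - rⁿ) / (1 - r)
S_10 = 40(1 - (3/5)^10) / (1 - (3/5))
S_10 = 40(1 - (59049/9765625)) / (2/5)
S_10 = 38826304/390625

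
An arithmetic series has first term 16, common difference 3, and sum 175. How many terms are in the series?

Using S = n/2 × [2a + (n-1)d]
175 = n/2 × [2(16) + (n-1)(3)]
175 = n/2 × [32 + 3n - 3]
350 = n × [29 + 3n]
3n² + (29)n - 350 = 0
Discriminant: Δ = (29)² - 4(3)(-350) = 841 + 4200 = 5041
√Δ = 71
n = [-(29) + √Δ] / (2·3) = (-29 + 71) / 6 = 42 / 6 = 7
(The negative root is discarded since n must be a positive integer.)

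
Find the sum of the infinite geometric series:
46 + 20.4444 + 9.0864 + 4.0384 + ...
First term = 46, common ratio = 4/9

For |r| < 1, S = a / (1 - r)
S = 46 / (1 - (4/9))
S = 46 / (5/9)
S = 414/5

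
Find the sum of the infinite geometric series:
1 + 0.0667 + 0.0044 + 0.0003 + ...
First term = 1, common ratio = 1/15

For |r| < 1, S = a / (1 - r)
S = 1 / (1 - (1/15))
S = 1 / (14/15)
S = 15/14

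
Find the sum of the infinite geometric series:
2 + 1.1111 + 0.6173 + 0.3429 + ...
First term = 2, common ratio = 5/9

For |r| < 1, S = a / (1 - r)
S = 2 / (1 - (5/9))
S = 2 / (4/9)
S = 9/2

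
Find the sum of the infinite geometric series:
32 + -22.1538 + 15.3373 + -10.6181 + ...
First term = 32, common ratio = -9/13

For |r| < 1, S = a / (1 - r)
S = 32 / (1 - (-9/13))
S = 32 / (22/13)
S = 208/11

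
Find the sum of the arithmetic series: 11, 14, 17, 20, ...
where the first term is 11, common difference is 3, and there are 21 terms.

Sₙ = n/2 × (first + last)
Last term = a + (n-1)d = 11 + (21-1)×3 = 71
S_21 = 21/2 × (11 + 71)
S_21 = 21/2 × 82 = 861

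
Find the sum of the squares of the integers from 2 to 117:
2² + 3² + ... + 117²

Use ∑_{k=1}^{n} k² = n(n+1)(2n+1)/6, then subtract the first 1 terms.
∑_{k=1}^{117} k² = 117×118×235/6 = 540735
∑_{k=1}^{1} k² = 1×2×3/6 = 1
∑_{k=2}^{117} k² = 540735 - 1 = 540734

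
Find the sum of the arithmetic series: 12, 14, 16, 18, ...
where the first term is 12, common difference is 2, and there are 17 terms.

Sₙ = n/2 × (first + last)
Last term = a + (n-1)d = 12 + (17-1)×2 = 44
S_17 = 17/2 × (12 + 44)
S_17 = 17/2 × 56 = 476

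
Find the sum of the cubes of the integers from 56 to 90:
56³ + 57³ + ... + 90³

Use ∑_{k=1}^{n} k³ = [n(n+1)/2]², then subtract the first 55 terms.
∑_{k=1}^{90} k³ = [90×91/2]² = 4095² = 16769025
∑_{k=1}^{55} k³ = [55×56/2]² = 1540² = 2371600
∑_{k=56}^{90} k³ = 16769025 - 2371600 = 14397425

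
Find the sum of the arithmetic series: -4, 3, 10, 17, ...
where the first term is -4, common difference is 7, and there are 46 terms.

Sₙ = n/2 × (first + last)
Last term = a + (n-1)d = -4 + (46-1)×7 = 311
S_46 = 46/2 × (-4 + 311)
S_46 = 46/2 × 307 = 7061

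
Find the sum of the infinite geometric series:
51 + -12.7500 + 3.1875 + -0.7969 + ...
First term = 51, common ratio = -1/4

For |r| < 1, S = a / (1 - r)
S = 51 / (1 - (-1/4))
S = 51 / (5/4)
S = 204/5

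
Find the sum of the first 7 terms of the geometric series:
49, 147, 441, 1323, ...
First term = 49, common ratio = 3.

Sₙ = a(1 - rⁿ) / (1 - r)
S_7 = 49(1 - 3^7) / (1 - 3)
S_7 = 49(1 - 2187) / (-2)
S_7 = 53557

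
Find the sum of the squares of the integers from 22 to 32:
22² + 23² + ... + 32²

Use ∑_{k=1}^{n} k² = n(n+1)(2n+1)/6, then subtract the first 21 terms.
∑_{k=1}^{32} k² = 32×33×65/6 = 11440
∑_{k=1}^{21} k² = 21×22×43/6 = 3311
∑_{k=22}^{32} k² = 11440 - 3311 = 8129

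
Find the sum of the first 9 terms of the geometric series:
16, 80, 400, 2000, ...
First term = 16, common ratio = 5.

Sₙ = a(1 - rⁿ) / (1 - r)
S_9 = 16(1 - 5^9) / (1 - 5)
S_9 = 16(1 - 1953125) / (-4)
S_9 = 7812496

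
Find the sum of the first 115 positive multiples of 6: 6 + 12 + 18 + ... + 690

Factor out 6: = 6(1 + 2 + ... + 115) = 6 × n(n+1)/2
= 6 × 115×116/2
= 6 × 6670
= 40020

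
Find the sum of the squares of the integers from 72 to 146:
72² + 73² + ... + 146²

Use ∑_{k=1}^{n} k² = n(n+1)(2n+1)/6, then subtract the first 71 terms.
∑_{k=1}^{146} k² = 146×147×293/6 = 1048061
∑_{k=1}^{71} k² = 71×72×143/6 = 121836
∑_{k=72}^{146} k² = 1048061 - 121836 = 926225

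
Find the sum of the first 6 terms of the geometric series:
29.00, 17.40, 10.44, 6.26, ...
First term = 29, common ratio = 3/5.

Sₙ = a(1 - rⁿ) / (1 - r)
S_6 = 29(1 - (3/5)^6) / (1 - (3/5))
S_6 = 29(1 - (729/15625)) / (2/5)
S_6 = 215992/3125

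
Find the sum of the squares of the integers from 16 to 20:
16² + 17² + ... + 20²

Use ∑_{k=1}^{n} k² = n(n+1)(2n+1)/6, then subtract the first 15 terms.
∑_{k=1}^{20} k² = 20×21×41/6 = 2870
∑_{k=1}^{15} k² = 15×16×31/6 = 1240
∑_{k=16}^{20} k² = 2870 - 1240 = 1630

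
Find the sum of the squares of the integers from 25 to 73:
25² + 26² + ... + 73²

Use ∑_{k=1}^{n} k² = n(n+1)(2n+1)/6, then subtract the first 24 terms.
∑_{k=1}^{73} k² = 73×74×147/6 = 132349
∑_{k=1}^{24} k² = 24×25×49/6 = 4900
∑_{k=25}^{73} k² = 132349 - 4900 = 127449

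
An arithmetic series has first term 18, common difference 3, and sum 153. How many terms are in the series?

Using S = n/2 × [2a + (n-1)d]
153 = n/2 × [2(18) + (n-1)(3)]
153 = n/2 × [36 + 3n - 3]
306 = n × [33 + 3n]
3n² + (33)n - 306 = 0
Discriminant: Δ = (33)² - 4(3)(-306) = 1089 + 3672 = 4761
√Δ = 69
n = [-(33) + √Δ] / (2·3) = (-33 + 69) / 6 = 36 / 6 = 6
(The negative root is discarded since n must be a positive integer.)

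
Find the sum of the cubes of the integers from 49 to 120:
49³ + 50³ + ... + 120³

Use ∑_{k=1}^{n} k³ = [n(n+1)/2]², then subtract the first 48 terms.
∑_{k=1}^{120} k³ = [120×121/2]² = 7260² = 52707600
∑_{k=1}^{48} k³ = [48×49/2]² = 1176² = 1382976
∑_{k=49}^{120} k³ = 52707600 - 1382976 = 51324624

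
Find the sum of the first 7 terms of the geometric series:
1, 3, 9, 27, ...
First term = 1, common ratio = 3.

Sₙ = a(1 - rⁿ) / (1 - r)
S_7 = 1(1 - 3^7) / (1 - 3)
S_7 = 1(1 - 2187) / (-2)
S_7 = 1093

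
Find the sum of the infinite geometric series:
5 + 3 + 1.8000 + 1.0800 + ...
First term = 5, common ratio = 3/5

For |r| < 1, S = a / (1 - r)
S = 5 / (1 - (3/5))
S = 5 / (2/5)
S = 25/2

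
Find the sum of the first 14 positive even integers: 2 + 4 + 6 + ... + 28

Sum of first n even numbers = n(n+1)
= 14×15
= 210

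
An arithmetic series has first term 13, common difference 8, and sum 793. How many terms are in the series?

Using S = n/2 × [2a + (n-1)d]
793 = n/2 × [2(13) + (n-1)(8)]
793 = n/2 × [26 + 8n - 8]
1586 = n × [18 + 8n]
8n² + (18)n - 1586 = 0
Discriminant: Δ = (18)² - 4(8)(-1586) = 324 + 50752 = 51076
√Δ = 226
n = [-(18) + √Δ] / (2·8) = (-18 + 226) / 16 = 208 / 16 = 13
(The negative root is discarded since n must be a positive integer.)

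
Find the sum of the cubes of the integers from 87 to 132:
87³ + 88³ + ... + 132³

Use ∑_{k=1}^{n} k³ = [n(n+1)/2]², then subtract the first 86 terms.
∑_{k=1}^{132} k³ = [132×133/2]² = 8778² = 77053284
∑_{k=1}^{86} k³ = [86×87/2]² = 3741² = 13995081
∑_{k=87}^{132} k³ = 77053284 - 13995081 = 63058203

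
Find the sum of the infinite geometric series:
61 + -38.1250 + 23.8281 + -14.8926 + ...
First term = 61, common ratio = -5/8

For |r| < 1, S = a / (1 - r)
S = 61 / (1 - (-5/8))
S = 61 / (13/8)
S = 488/13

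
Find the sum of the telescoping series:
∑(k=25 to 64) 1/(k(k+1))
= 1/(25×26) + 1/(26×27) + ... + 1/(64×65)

Partial fractions: 1/(k(k+1)) = 1/k - 1/(k+1)
The series telescopes:
= (1/25 - 1/26) + (1/26 - 1/27) + ... + (1/64 - 1/65)
= 1/25 - 1/65
= 8/325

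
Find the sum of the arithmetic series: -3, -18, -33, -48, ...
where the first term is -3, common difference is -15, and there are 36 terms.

Sₙ = n/2 × (first + last)
Last term = a + (n-1)d = -3 + (36-1)×(-15) = -528
S_36 = 36/2 × (-3 + (-528))
S_36 = 36/2 × (-531) = -9558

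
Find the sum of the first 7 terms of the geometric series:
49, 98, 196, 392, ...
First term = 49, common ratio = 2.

Sₙ = a(1 - rⁿ) / (1 - r)
S_7 = 49(1 - 2^7) / (1 - 2)
S_7 = 49(1 - 128) / (-1)
S_7 = 6223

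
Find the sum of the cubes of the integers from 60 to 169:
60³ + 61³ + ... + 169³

Use ∑_{k=1}^{n} k³ = [n(n+1)/2]², then subtract the first 59 terms.
∑_{k=1}^{169} k³ = [169×170/2]² = 14365² = 206353225
∑_{k=1}^{59} k³ = [59×60/2]² = 1770² = 3132900
∑_{k=60}^{169} k³ = 206353225 - 3132900 = 203220325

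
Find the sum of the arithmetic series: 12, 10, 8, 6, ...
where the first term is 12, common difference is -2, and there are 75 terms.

Sₙ = n/2 × (first + last)
Last term = a + (n-1)d = 12 + (75-1)×(-2) = -136
S_75 = 75/2 × (12 + (-136))
S_75 = 75/2 × (-124) = -4650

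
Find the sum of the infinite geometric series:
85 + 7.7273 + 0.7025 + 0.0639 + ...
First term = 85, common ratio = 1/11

For |r| < 1, S = a / (1 - r)
S = 85 / (1 - (1/11))
S = 85 / (10/11)
S = 187/2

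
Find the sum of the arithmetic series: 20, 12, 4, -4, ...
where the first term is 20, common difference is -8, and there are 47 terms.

Sₙ = n/2 × (first + last)
Last term = a + (n-1)d = 20 + (47-1)×(-8) = -348
S_47 = 47/2 × (20 + (-348))
S_47 = 47/2 × (-328) = -7708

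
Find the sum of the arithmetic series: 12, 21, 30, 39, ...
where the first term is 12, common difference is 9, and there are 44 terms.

Sₙ = n/2 × (first + last)
Last term = a + (n-1)d = 12 + (44-1)×9 = 399
S_44 = 44/2 × (12 + 399)
S_44 = 44/2 × 411 = 9042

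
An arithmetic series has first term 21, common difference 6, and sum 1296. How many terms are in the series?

Using S = n/2 × [2a + (n-1)d]
1296 = n/2 × [2(21) + (n-1)(6)]
1296 = n/2 × [42 + 6n - 6]
2592 = n × [36 + 6n]
6n² + (36)n - 2592 = 0
Discriminant: Δ = (36)² - 4(6)(-2592) = 1296 + 62208 = 63504
√Δ = 252
n = [-(36) + √Δ] / (2·6) = (-36 + 252) / 12 = 216 / 12 = 18
(The negative root is discarded since n must be a positive integer.)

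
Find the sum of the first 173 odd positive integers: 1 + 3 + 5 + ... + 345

Sum of first n odd numbers = n²
= 173²
= 29929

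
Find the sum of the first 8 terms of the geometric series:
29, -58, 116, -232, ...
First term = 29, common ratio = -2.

Sₙ = a(1 - rⁿ) / (1 - r)
S_8 = 29(1 - (-2)^8) / (1 - (-2))
S_8 = 29(1 - 256) / (3)
S_8 = -2465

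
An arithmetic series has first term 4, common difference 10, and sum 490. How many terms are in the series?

Using S = n/2 × [2a + (n-1)d]
490 = n/2 × [2(4) + (n-1)(10)]
490 = n/2 × [8 + 10n - 10]
980 = n × [-2 + 10n]
10n² + (-2)n - 980 = 0
Discriminant: Δ = (-2)² - 4(10)(-980) = 4 + 39200 = 39204
√Δ = 198
n = [-(-2) + √Δ] / (2·10) = (2 + 198) / 20 = 200 / 20 = 10
(The negative root is discarded since n must be a positive integer.)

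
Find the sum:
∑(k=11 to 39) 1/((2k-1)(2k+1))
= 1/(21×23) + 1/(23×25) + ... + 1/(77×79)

Partial fractions: 1/((2k-1)(2k+1)) = (1/2)[1/(2k-1) - 1/(2k+1)]
The series telescopes:
= (1/2)[1/21 - 1/79]
= 29/1659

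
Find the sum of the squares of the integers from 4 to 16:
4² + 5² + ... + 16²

Use ∑_{k=1}^{n} k² = n(n+1)(2n+1)/6, then subtract the first 3 terms.
∑_{k=1}^{16} k² = 16×17×33/6 = 1496
∑_{k=1}^{3} k² = 3×4×7/6 = 14
∑_{k=4}^{16} k² = 1496 - 14 = 1482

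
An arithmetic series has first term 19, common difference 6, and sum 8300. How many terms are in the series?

Using S = n/2 × [2a + (n-1)d]
8300 = n/2 × [2(19) + (n-1)(6)]
8300 = n/2 × [38 + 6n - 6]
16600 = n × [32 + 6n]
6n² + (32)n - 16600 = 0
Discriminant: Δ = (32)² - 4(6)(-16600) = 1024 + 398400 = 399424
√Δ = 632
n = [-(32) + √Δ] / (2·6) = (-32 + 632) / 12 = 600 / 12 = 50
(The negative root is discarded since n must be a positive integer.)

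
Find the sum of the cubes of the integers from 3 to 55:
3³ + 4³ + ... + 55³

Use ∑_{k=1}^{n} k³ = [n(n+1)/2]², then subtract the first 2 terms.
∑_{k=1}^{55} k³ = [55×56/2]² = 1540² = 2371600
∑_{k=1}^{2} k³ = [2×3/2]² = 3² = 9
∑_{k=3}^{55} k³ = 2371600 - 9 = 2371591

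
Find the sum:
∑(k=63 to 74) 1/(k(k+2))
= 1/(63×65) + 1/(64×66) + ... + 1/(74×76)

Partial fractions: 1/(k(k+2)) = (1/2)[1/k - 1/(k+2)]
Telescoping leaves the first two and last two terms:
= (1/2)[1/63 + 1/64 - 1/75 - 1/76]
= 9589/3830400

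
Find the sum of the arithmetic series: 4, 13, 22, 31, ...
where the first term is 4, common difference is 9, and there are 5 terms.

Sₙ = n/2 × (first + last)
Last term = a + (n-1)d = 4 + (5-1)×9 = 40
S_5 = 5/2 × (4 + 40)
S_5 = 5/2 × 44 = 110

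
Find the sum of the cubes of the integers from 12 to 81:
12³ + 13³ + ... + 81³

Use ∑_{k=1}^{n} k³ = [n(n+1)/2]², then subtract the first 11 terms.
∑_{k=1}^{81} k³ = [81×82/2]² = 3321² = 11029041
∑_{k=1}^{11} k³ = [11×12/2]² = 66² = 4356
∑_{k=12}^{81} k³ = 11029041 - 4356 = 11024685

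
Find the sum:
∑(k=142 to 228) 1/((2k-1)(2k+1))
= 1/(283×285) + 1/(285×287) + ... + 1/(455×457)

Partial fractions: 1/((2k-1)(2k+1)) = (1/2)[1/(2k-1) - 1/(2k+1)]
The series telescopes:
= (1/2)[1/283 - 1/457]
= 87/129331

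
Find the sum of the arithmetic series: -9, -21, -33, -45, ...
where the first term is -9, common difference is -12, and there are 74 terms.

Sₙ = n/2 × (first + last)
Last term = a + (n-1)d = -9 + (74-1)×(-12) = -885
S_74 = 74/2 × (-9 + (-885))
S_74 = 74/2 × (-894) = -33078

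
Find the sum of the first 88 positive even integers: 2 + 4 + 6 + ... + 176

Sum of first n even numbers = n(n+1)
= 88×89
= 7832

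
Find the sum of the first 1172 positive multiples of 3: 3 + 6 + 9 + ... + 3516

Factor out 3: = 3(1 + 2 + ... + 1172) = 3 × n(n+1)/2
= 3 × 1172×1173/2
= 3 × 687378
= 2062134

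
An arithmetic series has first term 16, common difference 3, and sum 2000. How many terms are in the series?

Using S = n/2 × [2a + (n-1)d]
2000 = n/2 × [2(16) + (n-1)(3)]
2000 = n/2 × [32 + 3n - 3]
4000 = n × [29 + 3n]
3n² + (29)n - 4000 = 0
Discriminant: Δ = (29)² - 4(3)(-4000) = 841 + 48000 = 48841
√Δ = 221
n = [-(29) + √Δ] / (2·3) = (-29 + 221) / 6 = 192 / 6 = 32
(The negative root is discarded since n must be a positive integer.)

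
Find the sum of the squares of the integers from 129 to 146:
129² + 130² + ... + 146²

Use ∑_{k=1}^{n} k² = n(n+1)(2n+1)/6, then subtract the first 128 terms.
∑_{k=1}^{146} k² = 146×147×293/6 = 1048061
∑_{k=1}^{128} k² = 128×129×257/6 = 707264
∑_{k=129}^{146} k² = 1048061 - 707264 = 340797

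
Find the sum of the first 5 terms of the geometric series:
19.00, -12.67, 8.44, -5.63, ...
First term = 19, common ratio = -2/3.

Sₙ = a(1 - rⁿ) / (1 - r)
S_5 = 19(1 - (-2/3)^5) / (1 - (-2/3))
S_5 = 19(1 - (-32/243)) / (5/3)
S_5 = 1045/81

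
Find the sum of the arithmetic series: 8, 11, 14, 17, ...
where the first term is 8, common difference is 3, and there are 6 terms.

Sₙ = n/2 × (first + last)
Last term = a + (n-1)d = 8 + (6-1)×3 = 23
S_6 = 6/2 × (8 + 23)
S_6 = 6/2 × 31 = 93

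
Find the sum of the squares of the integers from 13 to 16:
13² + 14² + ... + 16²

Use ∑_{k=1}^{n} k² = n(n+1)(2n+1)/6, then subtract the first 12 terms.
∑_{k=1}^{16} k² = 16×17×33/6 = 1496
∑_{k=1}^{12} k² = 12×13×25/6 = 650
∑_{k=13}^{16} k² = 1496 - 650 = 846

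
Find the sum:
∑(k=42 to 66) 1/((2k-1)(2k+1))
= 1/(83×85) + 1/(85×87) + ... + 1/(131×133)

Partial fractions: 1/((2k-1)(2k+1)) = (1/2)[1/(2k-1) - 1/(2k+1)]
The series telescopes:
= (1/2)[1/83 - 1/133]
= 25/11039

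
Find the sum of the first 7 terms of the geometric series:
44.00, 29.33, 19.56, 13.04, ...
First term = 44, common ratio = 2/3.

Sₙ = a(1 - rⁿ) / (1 - r)
S_7 = 44(1 - (2/3)^7) / (1 - (2/3))
S_7 = 44(1 - (128/2187)) / (1/3)
S_7 = 90596/729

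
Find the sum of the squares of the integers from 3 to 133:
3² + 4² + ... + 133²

Use ∑_{k=1}^{n} k² = n(n+1)(2n+1)/6, then subtract the first 2 terms.
∑_{k=1}^{133} k² = 133×134×267/6 = 793079
∑_{k=1}^{2} k² = 2×3×5/6 = 5
∑_{k=3}^{133} k² = 793079 - 5 = 793074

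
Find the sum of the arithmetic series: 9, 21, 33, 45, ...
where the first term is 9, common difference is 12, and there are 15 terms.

Sₙ = n/2 × (first + last)
Last term = a + (n-1)d = 9 + (15-1)×12 = 177
S_15 = 15/2 × (9 + 177)
S_15 = 15/2 × 186 = 1395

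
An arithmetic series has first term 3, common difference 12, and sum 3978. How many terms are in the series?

Using S = n/2 × [2a + (n-1)d]
3978 = n/2 × [2(3) + (n-1)(12)]
3978 = n/2 × [6 + 12n - 12]
7956 = n × [-6 + 12n]
12n² + (-6)n - 7956 = 0
Discriminant: Δ = (-6)² - 4(12)(-7956) = 36 + 381888 = 381924
√Δ = 618
n = [-(-6) + √Δ] / (2·12) = (6 + 618) / 24 = 624 / 24 = 26
(The negative root is discarded since n must be a positive integer.)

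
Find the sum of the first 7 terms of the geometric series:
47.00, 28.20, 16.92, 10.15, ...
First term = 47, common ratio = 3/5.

Sₙ = a(1 - rⁿ) / (1 - r)
S_7 = 47(1 - (3/5)^7) / (1 - (3/5))
S_7 = 47(1 - (2187/78125)) / (2/5)
S_7 = 1784543/15625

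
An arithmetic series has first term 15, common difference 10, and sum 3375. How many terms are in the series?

Using S = n/2 × [2a + (n-1)d]
3375 = n/2 × [2(15) + (n-1)(10)]
3375 = n/2 × [30 + 10n - 10]
6750 = n × [20 + 10n]
10n² + (20)n - 6750 = 0
Discriminant: Δ = (20)² - 4(10)(-6750) = 400 + 270000 = 270400
√Δ = 520
n = [-(20) + √Δ] / (2·10) = (-20 + 520) / 20 = 500 / 20 = 25
(The negative root is discarded since n must be a positive integer.)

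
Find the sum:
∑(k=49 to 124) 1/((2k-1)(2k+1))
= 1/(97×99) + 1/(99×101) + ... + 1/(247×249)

Partial fractions: 1/((2k-1)(2k+1)) = (1/2)[1/(2k-1) - 1/(2k+1)]
The series telescopes:
= (1/2)[1/97 - 1/249]
= 76/24153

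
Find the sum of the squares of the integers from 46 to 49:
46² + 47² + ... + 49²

Use ∑_{k=1}^{n} k² = n(n+1)(2n+1)/6, then subtract the first 45 terms.
∑_{k=1}^{49} k² = 49×50×99/6 = 40425
∑_{k=1}^{45} k² = 45×46×91/6 = 31395
∑_{k=46}^{49} k² = 40425 - 31395 = 9030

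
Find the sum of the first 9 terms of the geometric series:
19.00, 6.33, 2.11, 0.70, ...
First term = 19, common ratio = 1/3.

Sₙ = a(1 - rⁿ) / (1 - r)
S_9 = 19(1 - (1/3)^9) / (1 - (1/3))
S_9 = 19(1 - (1/19683)) / (2/3)
S_9 = 186979/6561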